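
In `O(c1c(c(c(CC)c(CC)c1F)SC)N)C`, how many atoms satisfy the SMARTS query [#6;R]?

6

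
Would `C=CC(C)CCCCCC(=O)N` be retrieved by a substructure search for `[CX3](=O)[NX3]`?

Yes

The pattern [CX3](=O)[NX3] describes a carbonyl carbon bonded to a trivalent nitrogen — an amide.
The molecule carries a primary amide (-C(=O)NH2), whose atoms satisfy every constraint of the query, so the pattern matches.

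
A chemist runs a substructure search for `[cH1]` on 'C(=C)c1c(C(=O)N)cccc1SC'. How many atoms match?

The query [cH1] means: aromatic carbon bearing exactly one hydrogen.
Check the 13 heavy atoms by environment: 3× c (aromatic, H1) → match; 3× c (aromatic, H0) → no; 1× S (H0) → no; 1× C (H3) → no; 1× C (H1) → no; 1× C (H2) → no; 1× C (H0) → no; 1× O (H0) → no; 1× N (H2) → no.
That gives 3 matching atoms.

3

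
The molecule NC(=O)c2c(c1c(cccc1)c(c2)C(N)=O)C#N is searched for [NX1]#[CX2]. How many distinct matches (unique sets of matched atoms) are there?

[NX1]#[CX2] is the SMARTS for a nitrile: a nitrogen triple-bonded to a two-connected carbon.
Exactly one fragment in the molecule meets all constraints, giving 1 match.

1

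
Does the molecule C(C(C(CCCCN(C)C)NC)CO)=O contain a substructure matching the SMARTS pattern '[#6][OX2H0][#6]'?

The pattern [#6][OX2H0][#6] describes an aliphatic oxygen bridging two carbons with no H on the oxygen — an ether.
The closest candidate here is a hydroxyl group (-OH), but the oxygen has H1, not H0 bridging two carbons. No other fragment satisfies the full query, so there is no match.

No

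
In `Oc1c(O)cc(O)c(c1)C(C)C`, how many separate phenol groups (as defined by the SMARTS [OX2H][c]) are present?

[OX2H][c] is the SMARTS for a phenol: a hydroxyl oxygen attached to an aromatic carbon.
The molecule carries 3 separate instances of a hydroxyl group (-OH) meeting every constraint; each maps to a distinct set of atoms, giving 3 matches.

3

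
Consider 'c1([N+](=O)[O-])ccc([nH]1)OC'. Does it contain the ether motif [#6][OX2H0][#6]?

Yes

The pattern [#6][OX2H0][#6] describes an aliphatic oxygen bridging two carbons with no H on the oxygen — an ether.
The molecule carries a methoxy ether (-OCH3), whose atoms satisfy every constraint of the query, so the pattern matches.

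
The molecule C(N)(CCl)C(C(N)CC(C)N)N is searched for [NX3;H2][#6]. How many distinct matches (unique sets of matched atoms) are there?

[NX3;H2][#6] is the SMARTS for a primary amine: a trivalent nitrogen with two H attached to carbon.
The molecule carries 4 separate instances of a primary amino group (-NH2) meeting every constraint; each maps to a distinct set of atoms, giving 4 matches.

4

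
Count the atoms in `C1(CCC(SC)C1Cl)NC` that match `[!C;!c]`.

3

Check the 10 heavy atoms by environment: 7× C → no; 1× N → match; 1× S → match; 1× Cl → match.
Summing the matching environments: 1 + 1 + 1 = 3 matching atoms.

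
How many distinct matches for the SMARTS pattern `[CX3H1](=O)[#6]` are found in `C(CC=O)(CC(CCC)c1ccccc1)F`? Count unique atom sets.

1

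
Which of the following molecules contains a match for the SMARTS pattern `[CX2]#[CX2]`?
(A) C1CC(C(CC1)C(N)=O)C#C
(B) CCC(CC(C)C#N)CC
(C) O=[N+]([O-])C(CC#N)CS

[CX2]#[CX2] describes a carbon-carbon triple bond (an alkyne).
(A) contains an ethynyl group (-C#CH), which satisfies every atom and bond constraint.
(B) has a nitrile (-C#N) but the triple bond is C#N, not C#C.
(C) has a nitrile (-C#N) but the triple bond is C#N, not C#C.
So the answer is (A).

A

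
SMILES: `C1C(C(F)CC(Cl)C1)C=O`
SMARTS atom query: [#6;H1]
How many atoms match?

4

The query [#6;H1] means: any carbon bearing exactly one hydrogen.
Check the 10 heavy atoms by environment: 3× C (H2) → no; 4× C (H1) → match; 1× Cl (H0) → no; 1× F (H0) → no; 1× O (H0) → no.
That gives 4 matching atoms.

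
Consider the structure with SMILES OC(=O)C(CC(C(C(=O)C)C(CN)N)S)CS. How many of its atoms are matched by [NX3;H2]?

2

The query [NX3;H2] means: aliphatic N with 3 total connections, two of them H — an -NH2 nitrogen (amine or amide).
Check the 17 heavy atoms by environment: 3× C (H2, X4) → no; 4× C (H1, X4) → no; 2× N (H2, X3) → match; 2× S (H1, X2) → no; 2× C (H0, X3) → no; 2× O (H0, X1) → no; 1× C (H3, X4) → no; 1× O (H1, X2) → no.
That gives 2 matching atoms.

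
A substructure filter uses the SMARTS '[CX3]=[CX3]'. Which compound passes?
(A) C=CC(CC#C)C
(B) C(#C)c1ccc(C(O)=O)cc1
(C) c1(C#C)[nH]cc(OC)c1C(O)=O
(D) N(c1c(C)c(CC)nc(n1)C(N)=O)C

A

[CX3]=[CX3] describes a non-aromatic C=C double bond between two sp2 carbons (an alkene).
(A) contains a vinyl group (-CH=CH2), which satisfies every atom and bond constraint.
(B) has an ethynyl group (-C#CH) but the C-C bond is a triple bond, not a double bond.
(C) has an ethynyl group (-C#CH) but the C-C bond is a triple bond, not a double bond.
(D) has an ethyl group (-CH2CH3) but its C-C bond is a single bond between CX4 carbons, not CX3=CX3.
So the answer is (A).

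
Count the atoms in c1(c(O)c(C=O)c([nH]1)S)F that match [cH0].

4

Check the 10 heavy atoms by environment: 1× n (aromatic, H1) → no; 4× c (aromatic, H0) → match; 1× O (H1) → no; 1× C (H1) → no; 1× O (H0) → no; 1× F (H0) → no; 1× S (H1) → no.
That gives 4 matching atoms.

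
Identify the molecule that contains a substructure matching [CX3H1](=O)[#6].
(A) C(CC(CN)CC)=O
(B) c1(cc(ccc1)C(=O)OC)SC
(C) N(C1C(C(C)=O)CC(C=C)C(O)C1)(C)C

A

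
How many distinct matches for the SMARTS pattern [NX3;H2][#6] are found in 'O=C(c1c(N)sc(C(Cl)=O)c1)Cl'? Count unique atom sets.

[NX3;H2][#6] is the SMARTS for a primary amine: a trivalent nitrogen with two H attached to carbon.
Exactly one fragment in the molecule meets all constraints, giving 1 match.

1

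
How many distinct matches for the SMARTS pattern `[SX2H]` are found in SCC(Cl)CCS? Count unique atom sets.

[SX2H] is the SMARTS for a thiol: an aliphatic sulfur with two connections, one being H.
The molecule carries 2 separate instances of a thiol (-SH) meeting every constraint; each maps to a distinct set of atoms, giving 2 matches.

2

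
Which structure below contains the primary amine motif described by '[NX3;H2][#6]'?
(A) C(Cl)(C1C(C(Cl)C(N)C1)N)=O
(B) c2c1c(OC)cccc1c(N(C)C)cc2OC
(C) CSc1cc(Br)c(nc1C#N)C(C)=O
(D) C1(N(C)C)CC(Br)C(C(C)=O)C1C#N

A

[NX3;H2][#6] describes a trivalent nitrogen with two H attached to carbon (a primary amine).
(A) contains a primary amino group (-NH2), which satisfies every atom and bond constraint.
(B) has a dimethylamino group (-N(CH3)2) but the nitrogen has H0, not H2.
(C) has a nitrile (-C#N) but the nitrogen is NX1 (triple-bonded), not NX3 with two H.
(D) has a dimethylamino group (-N(CH3)2) but the nitrogen has H0, not H2.
So the answer is (A).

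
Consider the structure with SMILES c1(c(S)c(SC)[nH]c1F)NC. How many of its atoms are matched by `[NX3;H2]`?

0

The query [NX3;H2] means: aliphatic N with 3 total connections, two of them H — an -NH2 nitrogen (amine or amide).
Check the 11 heavy atoms by environment: 1× n (aromatic, H1, X3) → no; 4× c (aromatic, H0, X3) → no; 1× N (H1, X3) → no; 2× C (H3, X4) → no; 1× S (H0, X2) → no; 1× S (H1, X2) → no; 1× F (H0, X1) → no.
No environment satisfies the query, so 0 matching atoms.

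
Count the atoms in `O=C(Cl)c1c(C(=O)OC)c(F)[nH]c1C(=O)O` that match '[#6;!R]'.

4

The query [#6;!R] means: carbon not in any ring.
Check the 16 heavy atoms by environment: 1× n (aromatic, in 5-ring) → no; 4× c (aromatic, in 5-ring) → no; 4× C (acyclic) → match; 5× O (acyclic) → no; 1× F (acyclic) → no; 1× Cl (acyclic) → no.
That gives 4 matching atoms.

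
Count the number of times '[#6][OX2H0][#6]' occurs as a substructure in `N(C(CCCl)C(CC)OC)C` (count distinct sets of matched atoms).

1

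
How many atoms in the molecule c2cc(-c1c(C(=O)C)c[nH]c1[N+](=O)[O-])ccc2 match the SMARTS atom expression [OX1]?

3

The query [OX1] means: aliphatic oxygen with one total connection — typically a carbonyl =O or an oxide.
Check the 17 heavy atoms by environment: 1× n (aromatic, X3) → no; 10× c (aromatic, X3) → no; 1× N (charge +1, X3) → no; 1× O (charge -1, X1) → match; 2× O (X1) → match; 1× C (X3) → no; 1× C (X4) → no.
Summing the matching environments: 1 + 2 = 3 matching atoms.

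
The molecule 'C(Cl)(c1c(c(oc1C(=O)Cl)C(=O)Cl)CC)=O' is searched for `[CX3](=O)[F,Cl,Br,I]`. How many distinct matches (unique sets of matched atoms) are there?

3

[CX3](=O)[F,Cl,Br,I] is the SMARTS for an acyl halide: a carbonyl carbon bonded to a halogen.
The molecule carries 3 separate instances of an acyl chloride (-C(=O)Cl) meeting every constraint; each maps to a distinct set of atoms, giving 3 matches.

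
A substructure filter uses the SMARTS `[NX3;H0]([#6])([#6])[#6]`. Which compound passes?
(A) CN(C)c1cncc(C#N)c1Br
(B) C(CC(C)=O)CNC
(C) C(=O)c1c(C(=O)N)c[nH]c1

[NX3;H0]([#6])([#6])[#6] describes a trivalent nitrogen with no H, bonded to three carbons (a tertiary amine).
(A) contains a dimethylamino group (-N(CH3)2), which satisfies every atom and bond constraint.
(B) has an N-methylamino group (-NHCH3) but the nitrogen still has one H (H1), not H0.
(C) has a primary amide (-C(=O)NH2) but the amide nitrogen has H2 and only one carbon neighbour.
So the answer is (A).

A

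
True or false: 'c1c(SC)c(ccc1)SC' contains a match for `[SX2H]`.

The pattern [SX2H] describes an aliphatic sulfur with two connections, one being H — a thiol.
The closest candidate here is a methylthio ether (-SCH3), but the sulfur has H0 (bonded to two carbons), not H1. No other fragment satisfies the full query, so there is no match.

False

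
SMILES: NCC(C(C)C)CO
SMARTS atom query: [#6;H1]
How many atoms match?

Check the 8 heavy atoms by environment: 2× C (H2) → no; 2× C (H1) → match; 1× O (H1) → no; 1× N (H2) → no; 2× C (H3) → no.
That gives 2 matching atoms.

2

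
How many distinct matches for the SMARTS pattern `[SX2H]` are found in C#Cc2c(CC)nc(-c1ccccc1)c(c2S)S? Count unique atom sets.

2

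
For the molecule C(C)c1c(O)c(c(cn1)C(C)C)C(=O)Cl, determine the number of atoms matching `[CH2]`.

1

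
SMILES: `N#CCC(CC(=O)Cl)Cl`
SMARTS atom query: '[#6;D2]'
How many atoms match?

3

The query [#6;D2] means: any carbon bonded to exactly two heavy atoms.
Check the 9 heavy atoms by environment: 3× C (D2) → match; 2× C (D3) → no; 2× Cl (D1) → no; 1× N (D1) → no; 1× O (D1) → no.
That gives 3 matching atoms.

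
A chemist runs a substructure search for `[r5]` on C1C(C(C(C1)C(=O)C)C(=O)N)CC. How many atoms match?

5

The query [r5] means: r5 matches atoms in a five-membered ring.
Check the 13 heavy atoms by environment: 5× C (in 5-ring) → match; 5× C (acyclic) → no; 2× O (acyclic) → no; 1× N (acyclic) → no.
That gives 5 matching atoms.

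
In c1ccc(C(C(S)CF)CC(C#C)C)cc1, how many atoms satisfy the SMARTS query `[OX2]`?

0

Check the 16 heavy atoms by environment: 6× C (X4) → no; 1× F (X1) → no; 2× C (X2) → no; 1× S (X2) → no; 6× c (aromatic, X3) → no.
No environment satisfies the query, so 0 matching atoms.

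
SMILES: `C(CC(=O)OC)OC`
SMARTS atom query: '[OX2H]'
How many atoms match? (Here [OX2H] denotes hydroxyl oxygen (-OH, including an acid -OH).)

Check the 8 heavy atoms by environment: 2× C (H2, X4) → no; 1× C (H0, X3) → no; 1× O (H0, X1) → no; 2× O (H0, X2) → no; 2× C (H3, X4) → no.
No environment satisfies the query, so 0 matching atoms.

0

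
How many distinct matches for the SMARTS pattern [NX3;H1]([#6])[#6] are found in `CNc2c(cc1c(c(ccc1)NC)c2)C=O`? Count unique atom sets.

2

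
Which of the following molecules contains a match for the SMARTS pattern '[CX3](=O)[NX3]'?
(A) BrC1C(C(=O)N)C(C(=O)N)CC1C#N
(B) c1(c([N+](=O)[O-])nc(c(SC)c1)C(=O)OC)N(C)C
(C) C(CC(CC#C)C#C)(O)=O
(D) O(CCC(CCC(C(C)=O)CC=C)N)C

A

[CX3](=O)[NX3] describes a carbonyl carbon bonded to a trivalent nitrogen (an amide).
(A) contains a primary amide (-C(=O)NH2), which satisfies every atom and bond constraint.
(B) has a methyl-ester group (-C(=O)OCH3) but the carbonyl is bonded to O, not to an NX3 nitrogen.
(C) has a carboxylic acid group (-C(=O)OH) but the carbonyl is bonded to O, not to an NX3 nitrogen.
(D) has a primary amino group (-NH2) but the -NH2 is not attached to a carbonyl carbon.
So the answer is (A).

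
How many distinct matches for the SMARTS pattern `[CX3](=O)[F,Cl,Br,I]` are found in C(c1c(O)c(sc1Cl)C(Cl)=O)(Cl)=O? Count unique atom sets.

2

[CX3](=O)[F,Cl,Br,I] is the SMARTS for an acyl halide: a carbonyl carbon bonded to a halogen.
The molecule carries 2 separate instances of an acyl chloride (-C(=O)Cl) meeting every constraint; each maps to a distinct set of atoms, giving 2 matches.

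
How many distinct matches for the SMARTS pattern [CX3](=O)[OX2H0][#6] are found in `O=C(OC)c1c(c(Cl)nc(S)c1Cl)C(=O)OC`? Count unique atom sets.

2

[CX3](=O)[OX2H0][#6] is the SMARTS for an ester: a carbonyl carbon bonded to an oxygen that is itself bonded to carbon (no H on that O).
The molecule carries 2 separate instances of a methyl-ester group (-C(=O)OCH3) meeting every constraint; each maps to a distinct set of atoms, giving 2 matches.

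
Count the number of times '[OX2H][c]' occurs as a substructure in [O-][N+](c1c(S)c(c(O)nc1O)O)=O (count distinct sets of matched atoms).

[OX2H][c] is the SMARTS for a phenol: a hydroxyl oxygen attached to an aromatic carbon.
The molecule carries 3 separate instances of a hydroxyl group (-OH) meeting every constraint; each maps to a distinct set of atoms, giving 3 matches.

3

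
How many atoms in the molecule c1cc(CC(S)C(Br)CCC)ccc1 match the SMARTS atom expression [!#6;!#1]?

2

Check the 14 heavy atoms by environment: 6× C → no; 1× Br → match; 1× S → match; 6× c (aromatic) → no.
Summing the matching environments: 1 + 1 = 2 matching atoms.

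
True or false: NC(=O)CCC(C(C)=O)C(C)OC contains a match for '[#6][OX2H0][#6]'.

True

The pattern [#6][OX2H0][#6] describes an aliphatic oxygen bridging two carbons with no H on the oxygen — an ether.
The molecule carries a methoxy ether (-OCH3), whose atoms satisfy every constraint of the query, so the pattern matches.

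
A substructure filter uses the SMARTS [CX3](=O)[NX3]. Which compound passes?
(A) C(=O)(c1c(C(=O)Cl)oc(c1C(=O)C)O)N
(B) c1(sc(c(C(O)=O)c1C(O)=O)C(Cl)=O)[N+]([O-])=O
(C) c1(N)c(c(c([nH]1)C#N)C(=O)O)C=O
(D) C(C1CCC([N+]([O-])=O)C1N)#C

[CX3](=O)[NX3] describes a carbonyl carbon bonded to a trivalent nitrogen (an amide).
(A) contains a primary amide (-C(=O)NH2), which satisfies every atom and bond constraint.
(B) has a carboxylic acid group (-C(=O)OH) but the carbonyl is bonded to O, not to an NX3 nitrogen.
(C) has a primary amino group (-NH2) but the -NH2 is not attached to a carbonyl carbon.
(D) has a primary amino group (-NH2) but the -NH2 is not attached to a carbonyl carbon.
So the answer is (A).

A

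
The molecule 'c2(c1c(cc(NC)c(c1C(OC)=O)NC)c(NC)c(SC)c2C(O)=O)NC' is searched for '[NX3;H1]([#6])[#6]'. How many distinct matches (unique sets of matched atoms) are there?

4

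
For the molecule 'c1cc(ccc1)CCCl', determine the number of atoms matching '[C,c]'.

The query [C,c] means: comma = OR; matches aliphatic or aromatic carbon — same as #6.
Check the 9 heavy atoms by environment: 2× C → match; 1× Cl → no; 6× c (aromatic) → match.
Summing the matching environments: 2 + 6 = 8 matching atoms.

8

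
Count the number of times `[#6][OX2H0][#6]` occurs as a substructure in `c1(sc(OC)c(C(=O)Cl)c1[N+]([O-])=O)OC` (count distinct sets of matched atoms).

[#6][OX2H0][#6] is the SMARTS for an ether: an aliphatic oxygen bridging two carbons with no H on the oxygen.
The molecule carries 2 separate instances of a methoxy ether (-OCH3) meeting every constraint; each maps to a distinct set of atoms, giving 2 matches.

2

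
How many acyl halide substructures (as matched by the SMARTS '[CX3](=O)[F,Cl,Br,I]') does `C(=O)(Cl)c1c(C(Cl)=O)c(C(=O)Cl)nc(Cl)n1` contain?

[CX3](=O)[F,Cl,Br,I] is the SMARTS for an acyl halide: a carbonyl carbon bonded to a halogen.
The molecule carries 3 separate instances of an acyl chloride (-C(=O)Cl) meeting every constraint; each maps to a distinct set of atoms, giving 3 matches.

3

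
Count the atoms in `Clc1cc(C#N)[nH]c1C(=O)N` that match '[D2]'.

3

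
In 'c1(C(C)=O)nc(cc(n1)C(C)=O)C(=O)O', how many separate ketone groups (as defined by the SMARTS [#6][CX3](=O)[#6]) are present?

2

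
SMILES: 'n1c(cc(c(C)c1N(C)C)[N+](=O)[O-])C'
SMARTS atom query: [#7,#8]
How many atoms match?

5

The query [#7,#8] means: nitrogen or oxygen (comma = OR).
Check the 14 heavy atoms by environment: 1× n (aromatic) → match; 5× c (aromatic) → no; 1× N (charge +1) → match; 1× O (charge -1) → match; 1× O → match; 4× C → no; 1× N → match.
Summing the matching environments: 1 + 1 + 1 + 1 + 1 = 5 matching atoms.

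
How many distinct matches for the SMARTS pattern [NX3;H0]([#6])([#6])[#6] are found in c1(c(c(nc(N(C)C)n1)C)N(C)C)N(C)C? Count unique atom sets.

3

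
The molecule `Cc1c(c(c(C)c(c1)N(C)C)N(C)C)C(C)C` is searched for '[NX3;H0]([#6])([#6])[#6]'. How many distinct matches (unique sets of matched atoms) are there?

2

[NX3;H0]([#6])([#6])[#6] is the SMARTS for a tertiary amine: a trivalent nitrogen with no H, bonded to three carbons.
The molecule carries 2 separate instances of a dimethylamino group (-N(CH3)2) meeting every constraint; each maps to a distinct set of atoms, giving 2 matches.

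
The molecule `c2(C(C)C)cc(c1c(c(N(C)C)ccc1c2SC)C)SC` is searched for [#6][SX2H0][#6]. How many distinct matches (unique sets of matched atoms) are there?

[#6][SX2H0][#6] is the SMARTS for a thioether: an aliphatic sulfur bridging two carbons with no H on the sulfur.
The molecule carries 2 separate instances of a methylthio ether (-SCH3) meeting every constraint; each maps to a distinct set of atoms, giving 2 matches.

2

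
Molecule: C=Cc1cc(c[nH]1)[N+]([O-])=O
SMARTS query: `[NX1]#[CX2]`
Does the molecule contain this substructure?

No

The pattern [NX1]#[CX2] describes a nitrogen triple-bonded to a two-connected carbon — a nitrile.
The closest candidate here is a nitro group (-[N+](=O)[O-]), but there is no C#N triple bond. No other fragment satisfies the full query, so there is no match.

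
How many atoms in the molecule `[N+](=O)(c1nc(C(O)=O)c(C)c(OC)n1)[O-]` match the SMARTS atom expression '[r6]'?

The query [r6] means: r6 matches atoms in a six-membered ring.
Check the 15 heavy atoms by environment: 2× n (aromatic, in 6-ring) → match; 4× c (aromatic, in 6-ring) → match; 4× O (acyclic) → no; 3× C (acyclic) → no; 1× N (charge +1, acyclic) → no; 1× O (charge -1, acyclic) → no.
Summing the matching environments: 2 + 4 = 6 matching atoms.

6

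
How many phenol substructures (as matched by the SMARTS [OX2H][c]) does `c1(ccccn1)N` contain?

0

[OX2H][c] is the SMARTS for a phenol: a hydroxyl oxygen attached to an aromatic carbon.
No fragment in the molecule satisfies every constraint, giving 0 matches.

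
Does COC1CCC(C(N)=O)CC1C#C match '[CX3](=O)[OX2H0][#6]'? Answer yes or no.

No

The pattern [CX3](=O)[OX2H0][#6] describes a carbonyl carbon bonded to an oxygen that is itself bonded to carbon (no H on that O) — an ester.
The closest candidate here is a methoxy ether (-OCH3), but the ether oxygen is not adjacent to a C=O carbon. No other fragment satisfies the full query, so there is no match.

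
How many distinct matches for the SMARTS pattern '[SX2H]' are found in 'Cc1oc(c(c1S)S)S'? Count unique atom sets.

3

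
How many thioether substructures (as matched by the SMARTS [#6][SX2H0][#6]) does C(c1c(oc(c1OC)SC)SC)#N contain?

2

[#6][SX2H0][#6] is the SMARTS for a thioether: an aliphatic sulfur bridging two carbons with no H on the sulfur.
The molecule carries 2 separate instances of a methylthio ether (-SCH3) meeting every constraint; each maps to a distinct set of atoms, giving 2 matches.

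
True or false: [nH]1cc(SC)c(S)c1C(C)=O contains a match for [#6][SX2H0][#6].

The pattern [#6][SX2H0][#6] describes an aliphatic sulfur bridging two carbons with no H on the sulfur — a thioether.
The molecule carries a methylthio ether (-SCH3), whose atoms satisfy every constraint of the query, so the pattern matches.

True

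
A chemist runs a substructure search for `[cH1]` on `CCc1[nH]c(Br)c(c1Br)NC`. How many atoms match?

0

Check the 11 heavy atoms by environment: 1× n (aromatic, H1) → no; 4× c (aromatic, H0) → no; 1× C (H2) → no; 2× C (H3) → no; 1× N (H1) → no; 2× Br (H0) → no.
No environment satisfies the query, so 0 matching atoms.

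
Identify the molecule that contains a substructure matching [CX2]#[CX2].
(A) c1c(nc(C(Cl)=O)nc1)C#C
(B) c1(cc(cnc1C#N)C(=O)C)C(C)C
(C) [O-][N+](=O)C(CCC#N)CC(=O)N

A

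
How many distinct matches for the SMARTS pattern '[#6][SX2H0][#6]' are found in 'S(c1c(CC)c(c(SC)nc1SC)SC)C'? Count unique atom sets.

4

[#6][SX2H0][#6] is the SMARTS for a thioether: an aliphatic sulfur bridging two carbons with no H on the sulfur.
The molecule carries 4 separate instances of a methylthio ether (-SCH3) meeting every constraint; each maps to a distinct set of atoms, giving 4 matches.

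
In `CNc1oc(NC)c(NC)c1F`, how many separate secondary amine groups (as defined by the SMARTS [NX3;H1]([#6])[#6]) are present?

3

[NX3;H1]([#6])[#6] is the SMARTS for a secondary amine: a trivalent nitrogen with one H, bonded to two carbons.
The molecule carries 3 separate instances of an N-methylamino group (-NHCH3) meeting every constraint; each maps to a distinct set of atoms, giving 3 matches.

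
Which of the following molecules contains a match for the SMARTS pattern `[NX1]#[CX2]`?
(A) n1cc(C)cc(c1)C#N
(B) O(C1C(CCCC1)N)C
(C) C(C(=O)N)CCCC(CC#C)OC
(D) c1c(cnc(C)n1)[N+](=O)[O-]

A

[NX1]#[CX2] describes a nitrogen triple-bonded to a two-connected carbon (a nitrile).
(A) contains a nitrile (-C#N), which satisfies every atom and bond constraint.
(B) has a primary amino group (-NH2) but the nitrogen is NX3 (three connections), not NX1 triple-bonded.
(C) has a primary amide (-C(=O)NH2) but the nitrogen is NX3, not NX1.
(D) has a nitro group (-[N+](=O)[O-]) but there is no C#N triple bond.
So the answer is (A).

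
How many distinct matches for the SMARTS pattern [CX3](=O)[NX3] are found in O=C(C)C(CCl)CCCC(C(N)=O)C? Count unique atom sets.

1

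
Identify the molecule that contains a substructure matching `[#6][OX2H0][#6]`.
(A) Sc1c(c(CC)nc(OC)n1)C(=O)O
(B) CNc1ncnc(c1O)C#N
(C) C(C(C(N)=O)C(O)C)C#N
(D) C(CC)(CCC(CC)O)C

A

[#6][OX2H0][#6] describes an aliphatic oxygen bridging two carbons with no H on the oxygen (an ether).
(A) contains a methoxy ether (-OCH3), which satisfies every atom and bond constraint.
(B) has a hydroxyl group (-OH) but the oxygen has H1, not H0 bridging two carbons.
(C) has a hydroxyl group (-OH) but the oxygen has H1, not H0 bridging two carbons.
(D) has a hydroxyl group (-OH) but the oxygen has H1, not H0 bridging two carbons.
So the answer is (A).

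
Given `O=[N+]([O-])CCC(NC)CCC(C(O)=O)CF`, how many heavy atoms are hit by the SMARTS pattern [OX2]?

The query [OX2] means: aliphatic oxygen with two total connections — ether, hydroxyl, or ester single-bond O.
Check the 16 heavy atoms by environment: 8× C (X4) → no; 1× N (X3) → no; 1× N (charge +1, X3) → no; 1× O (charge -1, X1) → no; 2× O (X1) → no; 1× F (X1) → no; 1× C (X3) → no; 1× O (X2) → match.
That gives 1 matching atom.

1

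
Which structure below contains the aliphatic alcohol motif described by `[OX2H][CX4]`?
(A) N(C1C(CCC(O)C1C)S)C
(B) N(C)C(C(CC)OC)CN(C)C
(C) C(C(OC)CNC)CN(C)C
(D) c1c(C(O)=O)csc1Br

A

[OX2H][CX4] describes a hydroxyl oxygen bound to an sp3 (X4) carbon (an aliphatic alcohol).
(A) contains a hydroxyl group (-OH), which satisfies every atom and bond constraint.
(B) has a methoxy ether (-OCH3) but the oxygen has H0 (ether), not H1.
(C) has a methoxy ether (-OCH3) but the oxygen has H0 (ether), not H1.
(D) has a carboxylic acid group (-C(=O)OH) but the -OH is on a CX3 carbonyl carbon, not a CX4 carbon.
So the answer is (A).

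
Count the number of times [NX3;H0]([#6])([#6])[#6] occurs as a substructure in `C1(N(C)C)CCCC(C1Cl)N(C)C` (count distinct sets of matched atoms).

[NX3;H0]([#6])([#6])[#6] is the SMARTS for a tertiary amine: a trivalent nitrogen with no H, bonded to three carbons.
The molecule carries 2 separate instances of a dimethylamino group (-N(CH3)2) meeting every constraint; each maps to a distinct set of atoms, giving 2 matches.

2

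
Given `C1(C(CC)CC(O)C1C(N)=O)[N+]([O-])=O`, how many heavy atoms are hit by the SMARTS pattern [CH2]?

2

The query [CH2] means: aliphatic carbon with exactly two hydrogens.
Check the 14 heavy atoms by environment: 4× C (H1) → no; 2× C (H2) → match; 1× C (H0) → no; 2× O (H0) → no; 1× N (H2) → no; 1× C (H3) → no; 1× O (H1) → no; 1× N (charge +1, H0) → no; 1× O (charge -1, H0) → no.
That gives 2 matching atoms.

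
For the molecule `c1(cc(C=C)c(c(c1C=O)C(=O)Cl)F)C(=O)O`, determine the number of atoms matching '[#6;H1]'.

The query [#6;H1] means: any carbon bearing exactly one hydrogen.
Check the 17 heavy atoms by environment: 5× c (aromatic, H0) → no; 1× c (aromatic, H1) → match; 1× F (H0) → no; 2× C (H1) → match; 3× O (H0) → no; 2× C (H0) → no; 1× Cl (H0) → no; 1× C (H2) → no; 1× O (H1) → no.
Summing the matching environments: 1 + 2 = 3 matching atoms.

3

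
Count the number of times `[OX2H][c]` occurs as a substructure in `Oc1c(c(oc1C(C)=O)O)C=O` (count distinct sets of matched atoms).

[OX2H][c] is the SMARTS for a phenol: a hydroxyl oxygen attached to an aromatic carbon.
The molecule carries 2 separate instances of a hydroxyl group (-OH) meeting every constraint; each maps to a distinct set of atoms, giving 2 matches.

2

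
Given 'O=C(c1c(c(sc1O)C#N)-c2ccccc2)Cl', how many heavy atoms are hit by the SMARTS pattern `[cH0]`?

5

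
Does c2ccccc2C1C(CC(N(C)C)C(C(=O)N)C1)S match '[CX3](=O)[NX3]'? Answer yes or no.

Yes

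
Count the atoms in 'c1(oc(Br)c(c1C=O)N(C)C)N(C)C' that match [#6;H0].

The query [#6;H0] means: any carbon with no attached hydrogen.
Check the 14 heavy atoms by environment: 1× o (aromatic, H0) → no; 4× c (aromatic, H0) → match; 1× C (H1) → no; 1× O (H0) → no; 2× N (H0) → no; 4× C (H3) → no; 1× Br (H0) → no.
That gives 4 matching atoms.

4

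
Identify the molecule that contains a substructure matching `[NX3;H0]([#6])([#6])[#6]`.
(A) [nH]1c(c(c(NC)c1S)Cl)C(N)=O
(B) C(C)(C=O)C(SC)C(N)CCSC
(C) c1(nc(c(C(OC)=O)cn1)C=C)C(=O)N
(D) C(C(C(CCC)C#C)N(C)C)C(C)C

D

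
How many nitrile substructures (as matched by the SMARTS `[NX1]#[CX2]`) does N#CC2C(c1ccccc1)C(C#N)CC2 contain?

2

[NX1]#[CX2] is the SMARTS for a nitrile: a nitrogen triple-bonded to a two-connected carbon.
The molecule carries 2 separate instances of a nitrile (-C#N) meeting every constraint; each maps to a distinct set of atoms, giving 2 matches.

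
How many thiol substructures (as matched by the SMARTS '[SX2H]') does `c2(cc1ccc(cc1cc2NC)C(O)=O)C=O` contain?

[SX2H] is the SMARTS for a thiol: an aliphatic sulfur with two connections, one being H.
No fragment in the molecule satisfies every constraint, giving 0 matches.

0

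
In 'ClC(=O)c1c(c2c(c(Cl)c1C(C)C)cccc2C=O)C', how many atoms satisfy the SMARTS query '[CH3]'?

3

Check the 20 heavy atoms by environment: 7× c (aromatic, H0) → no; 3× c (aromatic, H1) → no; 1× C (H0) → no; 2× O (H0) → no; 2× Cl (H0) → no; 2× C (H1) → no; 3× C (H3) → match.
That gives 3 matching atoms.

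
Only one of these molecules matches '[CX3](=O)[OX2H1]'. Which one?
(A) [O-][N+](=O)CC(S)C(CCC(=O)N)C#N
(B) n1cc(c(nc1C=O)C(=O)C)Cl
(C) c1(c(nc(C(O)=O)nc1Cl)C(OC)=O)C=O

[CX3](=O)[OX2H1] describes an sp2 carbon double-bonded to O and single-bonded to an -OH oxygen (a carboxylic acid).
(A) has a primary amide (-C(=O)NH2) but the carbonyl is bonded to N, not to an -OH oxygen.
(B) has an aldehyde (-CHO) but there is no singly-bonded oxygen on the carbonyl carbon.
(C) contains a carboxylic acid group (-C(=O)OH), which satisfies every atom and bond constraint.
So the answer is (C).

C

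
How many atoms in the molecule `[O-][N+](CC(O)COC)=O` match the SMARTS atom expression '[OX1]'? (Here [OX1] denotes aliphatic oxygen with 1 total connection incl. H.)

Check the 9 heavy atoms by environment: 4× C (X4) → no; 2× O (X2) → no; 1× N (charge +1, X3) → no; 1× O (charge -1, X1) → match; 1× O (X1) → match.
Summing the matching environments: 1 + 1 = 2 matching atoms.

2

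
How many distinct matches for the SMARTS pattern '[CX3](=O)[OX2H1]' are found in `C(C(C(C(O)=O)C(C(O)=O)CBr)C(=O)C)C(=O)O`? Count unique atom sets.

3

[CX3](=O)[OX2H1] is the SMARTS for a carboxylic acid: an sp2 carbon double-bonded to O and single-bonded to an -OH oxygen.
The molecule carries 3 separate instances of a carboxylic acid group (-C(=O)OH) meeting every constraint; each maps to a distinct set of atoms, giving 3 matches.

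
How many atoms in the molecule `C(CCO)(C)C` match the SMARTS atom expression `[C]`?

5

The query [C] means: uppercase C matches aliphatic (non-aromatic) carbon only.
Check the 6 heavy atoms by environment: 5× C → match; 1× O → no.
That gives 5 matching atoms.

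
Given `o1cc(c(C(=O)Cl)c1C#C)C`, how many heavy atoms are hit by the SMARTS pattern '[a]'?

5

The query [a] means: a matches any aromatic atom.
Check the 11 heavy atoms by environment: 1× o (aromatic) → match; 4× c (aromatic) → match; 4× C → no; 1× O → no; 1× Cl → no.
Summing the matching environments: 1 + 4 = 5 matching atoms.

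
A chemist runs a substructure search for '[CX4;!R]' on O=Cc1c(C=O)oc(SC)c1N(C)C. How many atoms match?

3

The query [CX4;!R] means: aliphatic carbon with four total connections, not in a ring.
Check the 14 heavy atoms by environment: 1× o (aromatic, X2, in 5-ring) → no; 4× c (aromatic, X3, in 5-ring) → no; 2× C (X3, acyclic) → no; 2× O (X1, acyclic) → no; 1× N (X3, acyclic) → no; 3× C (X4, acyclic) → match; 1× S (X2, acyclic) → no.
That gives 3 matching atoms.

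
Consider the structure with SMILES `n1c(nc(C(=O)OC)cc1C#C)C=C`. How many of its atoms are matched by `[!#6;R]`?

Check the 14 heavy atoms by environment: 2× n (aromatic, in 6-ring) → match; 4× c (aromatic, in 6-ring) → no; 6× C (acyclic) → no; 2× O (acyclic) → no.
That gives 2 matching atoms.

2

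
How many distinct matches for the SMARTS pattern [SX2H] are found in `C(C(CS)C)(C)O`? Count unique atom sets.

[SX2H] is the SMARTS for a thiol: an aliphatic sulfur with two connections, one being H.
Exactly one fragment in the molecule meets all constraints, giving 1 match.

1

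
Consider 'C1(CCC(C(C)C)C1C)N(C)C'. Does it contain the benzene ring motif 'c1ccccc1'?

No

The pattern c1ccccc1 describes six aromatic carbons in a ring — a benzene ring.
The closest candidate here is a methyl group (-CH3), but no six-membered all-carbon aromatic ring is present. No other fragment satisfies the full query, so there is no match.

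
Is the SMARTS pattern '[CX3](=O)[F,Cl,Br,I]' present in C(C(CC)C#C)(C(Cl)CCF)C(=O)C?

No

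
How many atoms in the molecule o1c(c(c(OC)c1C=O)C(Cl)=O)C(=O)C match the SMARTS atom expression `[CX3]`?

Check the 15 heavy atoms by environment: 1× o (aromatic, X2) → no; 4× c (aromatic, X3) → no; 1× O (X2) → no; 2× C (X4) → no; 3× C (X3) → match; 3× O (X1) → no; 1× Cl (X1) → no.
That gives 3 matching atoms.

3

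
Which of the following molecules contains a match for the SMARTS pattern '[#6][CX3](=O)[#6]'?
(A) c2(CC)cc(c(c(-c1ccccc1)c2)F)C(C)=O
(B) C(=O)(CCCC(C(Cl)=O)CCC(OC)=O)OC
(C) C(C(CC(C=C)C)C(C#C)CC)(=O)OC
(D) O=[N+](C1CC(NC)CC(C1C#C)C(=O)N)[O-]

[#6][CX3](=O)[#6] describes a carbonyl carbon (no H) flanked by two carbons (a ketone).
(A) contains an acetyl/ketone group (-C(=O)CH3), which satisfies every atom and bond constraint.
(B) has a methyl-ester group (-C(=O)OCH3) but one neighbour of the carbonyl carbon is O, not C.
(C) has a methyl-ester group (-C(=O)OCH3) but one neighbour of the carbonyl carbon is O, not C.
(D) has a primary amide (-C(=O)NH2) but one neighbour of the carbonyl carbon is N, not C.
So the answer is (A).

A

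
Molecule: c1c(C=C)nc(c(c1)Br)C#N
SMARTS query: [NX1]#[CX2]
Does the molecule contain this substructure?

The pattern [NX1]#[CX2] describes a nitrogen triple-bonded to a two-connected carbon — a nitrile.
The molecule carries a nitrile (-C#N), whose atoms satisfy every constraint of the query, so the pattern matches.

Yes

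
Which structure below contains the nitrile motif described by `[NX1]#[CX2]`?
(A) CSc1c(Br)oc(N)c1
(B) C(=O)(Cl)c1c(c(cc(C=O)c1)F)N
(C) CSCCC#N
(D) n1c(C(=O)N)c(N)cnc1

C

[NX1]#[CX2] describes a nitrogen triple-bonded to a two-connected carbon (a nitrile).
(A) has a primary amino group (-NH2) but the nitrogen is NX3 (three connections), not NX1 triple-bonded.
(B) has a primary amino group (-NH2) but the nitrogen is NX3 (three connections), not NX1 triple-bonded.
(C) contains a nitrile (-C#N), which satisfies every atom and bond constraint.
(D) has a primary amide (-C(=O)NH2) but the nitrogen is NX3, not NX1.
So the answer is (C).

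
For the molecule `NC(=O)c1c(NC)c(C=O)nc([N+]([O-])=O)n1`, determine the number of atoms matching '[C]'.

3

The query [C] means: uppercase C matches aliphatic (non-aromatic) carbon only.
Check the 16 heavy atoms by environment: 2× n (aromatic) → no; 4× c (aromatic) → no; 2× N → no; 3× C → match; 1× N (charge +1) → no; 1× O (charge -1) → no; 3× O → no.
That gives 3 matching atoms.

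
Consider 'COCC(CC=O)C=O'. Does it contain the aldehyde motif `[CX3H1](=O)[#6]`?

The pattern [CX3H1](=O)[#6] describes an sp2 carbon with one H, double-bonded to O and single-bonded to carbon — an aldehyde.
The molecule carries an aldehyde (-CHO), whose atoms satisfy every constraint of the query, so the pattern matches.

Yes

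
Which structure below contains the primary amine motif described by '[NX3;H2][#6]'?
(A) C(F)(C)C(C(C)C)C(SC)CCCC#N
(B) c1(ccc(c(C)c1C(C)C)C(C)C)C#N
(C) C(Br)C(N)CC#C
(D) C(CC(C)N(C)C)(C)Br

C

[NX3;H2][#6] describes a trivalent nitrogen with two H attached to carbon (a primary amine).
(A) has a nitrile (-C#N) but the nitrogen is NX1 (triple-bonded), not NX3 with two H.
(B) has a nitrile (-C#N) but the nitrogen is NX1 (triple-bonded), not NX3 with two H.
(C) contains a primary amino group (-NH2), which satisfies every atom and bond constraint.
(D) has a dimethylamino group (-N(CH3)2) but the nitrogen has H0, not H2.
So the answer is (C).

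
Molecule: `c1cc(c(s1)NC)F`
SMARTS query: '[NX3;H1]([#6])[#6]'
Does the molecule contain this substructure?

The pattern [NX3;H1]([#6])[#6] describes a trivalent nitrogen with one H, bonded to two carbons — a secondary amine.
The molecule carries an N-methylamino group (-NHCH3), whose atoms satisfy every constraint of the query, so the pattern matches.

Yes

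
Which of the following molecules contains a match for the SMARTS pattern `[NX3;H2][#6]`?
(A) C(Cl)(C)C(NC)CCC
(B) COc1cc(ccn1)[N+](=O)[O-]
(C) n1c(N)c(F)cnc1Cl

C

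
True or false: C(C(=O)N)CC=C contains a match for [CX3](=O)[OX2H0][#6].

False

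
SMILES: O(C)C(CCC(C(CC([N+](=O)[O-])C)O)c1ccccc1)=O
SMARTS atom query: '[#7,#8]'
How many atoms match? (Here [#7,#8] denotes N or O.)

The query [#7,#8] means: nitrogen or oxygen (comma = OR).
Check the 21 heavy atoms by environment: 9× C → no; 4× O → match; 6× c (aromatic) → no; 1× N (charge +1) → match; 1× O (charge -1) → match.
Summing the matching environments: 4 + 1 + 1 = 6 matching atoms.

6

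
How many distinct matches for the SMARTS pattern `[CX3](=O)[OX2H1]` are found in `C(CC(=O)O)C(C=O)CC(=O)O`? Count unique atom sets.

2

[CX3](=O)[OX2H1] is the SMARTS for a carboxylic acid: an sp2 carbon double-bonded to O and single-bonded to an -OH oxygen.
The molecule carries 2 separate instances of a carboxylic acid group (-C(=O)OH) meeting every constraint; each maps to a distinct set of atoms, giving 2 matches.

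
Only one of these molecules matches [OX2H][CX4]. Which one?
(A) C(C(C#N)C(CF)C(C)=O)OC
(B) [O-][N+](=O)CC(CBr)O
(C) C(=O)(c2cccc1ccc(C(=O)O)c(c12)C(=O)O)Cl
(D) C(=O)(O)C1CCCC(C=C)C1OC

B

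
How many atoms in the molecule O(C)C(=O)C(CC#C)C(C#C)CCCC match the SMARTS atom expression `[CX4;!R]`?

8

Check the 15 heavy atoms by environment: 8× C (X4, acyclic) → match; 4× C (X2, acyclic) → no; 1× C (X3, acyclic) → no; 1× O (X1, acyclic) → no; 1× O (X2, acyclic) → no.
That gives 8 matching atoms.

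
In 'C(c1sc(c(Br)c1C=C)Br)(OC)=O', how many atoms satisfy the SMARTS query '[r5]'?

Check the 13 heavy atoms by environment: 1× s (aromatic, in 5-ring) → match; 4× c (aromatic, in 5-ring) → match; 4× C (acyclic) → no; 2× Br (acyclic) → no; 2× O (acyclic) → no.
Summing the matching environments: 1 + 4 = 5 matching atoms.

5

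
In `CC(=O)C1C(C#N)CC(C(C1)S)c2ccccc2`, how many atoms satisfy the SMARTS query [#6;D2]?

8

The query [#6;D2] means: any carbon bonded to exactly two heavy atoms.
Check the 18 heavy atoms by environment: 5× C (D3) → no; 3× C (D2) → match; 1× N (D1) → no; 1× O (D1) → no; 1× C (D1) → no; 1× S (D1) → no; 1× c (aromatic, D3) → no; 5× c (aromatic, D2) → match.
Summing the matching environments: 3 + 5 = 8 matching atoms.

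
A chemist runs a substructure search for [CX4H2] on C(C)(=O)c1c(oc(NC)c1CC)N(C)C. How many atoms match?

The query [CX4H2] means: sp3 carbon (X4) with exactly two hydrogens.
Check the 15 heavy atoms by environment: 1× o (aromatic, H0, X2) → no; 4× c (aromatic, H0, X3) → no; 1× C (H2, X4) → match; 5× C (H3, X4) → no; 1× C (H0, X3) → no; 1× O (H0, X1) → no; 1× N (H0, X3) → no; 1× N (H1, X3) → no.
That gives 1 matching atom.

1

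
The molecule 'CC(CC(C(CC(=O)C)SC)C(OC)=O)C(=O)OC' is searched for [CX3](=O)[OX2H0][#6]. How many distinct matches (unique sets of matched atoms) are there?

2

[CX3](=O)[OX2H0][#6] is the SMARTS for an ester: a carbonyl carbon bonded to an oxygen that is itself bonded to carbon (no H on that O).
The molecule carries 2 separate instances of a methyl-ester group (-C(=O)OCH3) meeting every constraint; each maps to a distinct set of atoms, giving 2 matches.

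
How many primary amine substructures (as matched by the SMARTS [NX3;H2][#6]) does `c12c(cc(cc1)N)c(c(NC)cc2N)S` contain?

2

[NX3;H2][#6] is the SMARTS for a primary amine: a trivalent nitrogen with two H attached to carbon.
The molecule carries 2 separate instances of a primary amino group (-NH2) meeting every constraint; each maps to a distinct set of atoms, giving 2 matches.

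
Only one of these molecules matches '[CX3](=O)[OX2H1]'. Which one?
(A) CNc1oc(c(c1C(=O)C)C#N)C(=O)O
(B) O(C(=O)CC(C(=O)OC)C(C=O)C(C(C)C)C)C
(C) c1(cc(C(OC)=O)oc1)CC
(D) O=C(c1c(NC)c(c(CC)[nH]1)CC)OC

A

[CX3](=O)[OX2H1] describes an sp2 carbon double-bonded to O and single-bonded to an -OH oxygen (a carboxylic acid).
(A) contains a carboxylic acid group (-C(=O)OH), which satisfies every atom and bond constraint.
(B) has an aldehyde (-CHO) but there is no singly-bonded oxygen on the carbonyl carbon.
(C) has a methyl-ester group (-C(=O)OCH3) but the singly-bonded O has no H (OX2H0, not OX2H1).
(D) has a methyl-ester group (-C(=O)OCH3) but the singly-bonded O has no H (OX2H0, not OX2H1).
So the answer is (A).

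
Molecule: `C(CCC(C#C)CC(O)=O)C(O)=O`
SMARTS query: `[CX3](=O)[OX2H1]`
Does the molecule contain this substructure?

The pattern [CX3](=O)[OX2H1] describes an sp2 carbon double-bonded to O and single-bonded to an -OH oxygen — a carboxylic acid.
The molecule carries a carboxylic acid group (-C(=O)OH), whose atoms satisfy every constraint of the query, so the pattern matches.

Yes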